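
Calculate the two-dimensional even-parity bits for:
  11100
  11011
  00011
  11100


Row parities: 1001
Column parities: 11000

Row P: 1001, Col P: 11000, Corner: 0


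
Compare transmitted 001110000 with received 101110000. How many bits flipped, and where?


XOR: 100000000

1 error(s) at position(s): 0


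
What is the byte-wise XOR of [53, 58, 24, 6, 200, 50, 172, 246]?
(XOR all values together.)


XOR chain: 53 ^ 58 ^ 24 ^ 6 ^ 200 ^ 50 ^ 172 ^ 246 = 177

177


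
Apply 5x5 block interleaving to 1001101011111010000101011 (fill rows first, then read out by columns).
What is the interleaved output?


Matrix:
  10011
  01011
  11101
  00001
  01011
Read columns: 1010001101001001100111111

1010001101001001100111111


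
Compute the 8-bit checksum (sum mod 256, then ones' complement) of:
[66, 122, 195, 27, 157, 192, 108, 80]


Sum = 947 mod 256 = 179
Complement = 76

76


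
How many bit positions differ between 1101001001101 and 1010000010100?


XOR: 0111001011001
Count of 1s: 7

7


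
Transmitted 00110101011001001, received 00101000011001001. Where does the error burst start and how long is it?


XOR: 00011101000000000

Burst at position 3, length 5


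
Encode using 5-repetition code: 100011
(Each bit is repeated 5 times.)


Each bit -> 5 copies

111110000000000000001111111111


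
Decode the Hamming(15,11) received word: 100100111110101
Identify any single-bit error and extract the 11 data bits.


Syndrome = 0: no error detected

Data: 00011110101 (no errors)


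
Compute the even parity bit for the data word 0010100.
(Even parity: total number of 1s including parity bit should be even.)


Number of 1s in data: 2
Parity bit: 0

0


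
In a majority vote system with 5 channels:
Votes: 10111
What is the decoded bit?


Ones: 4 out of 5
Threshold: 3

1 (4/5 voted 1)


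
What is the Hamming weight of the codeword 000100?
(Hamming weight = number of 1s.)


Counting 1s in 000100

1


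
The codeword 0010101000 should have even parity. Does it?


Number of 1s: 3

No, parity error (3 ones)


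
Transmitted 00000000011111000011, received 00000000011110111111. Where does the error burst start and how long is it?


XOR: 00000000000001111100

Burst at position 13, length 5


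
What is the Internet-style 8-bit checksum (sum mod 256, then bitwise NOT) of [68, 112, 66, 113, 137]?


Sum = 496 mod 256 = 240
Complement = 15

15


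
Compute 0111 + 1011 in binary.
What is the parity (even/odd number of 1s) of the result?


0111 = 7
1011 = 11
Sum = 18 = 10010
1s count = 2

even parity (2 ones in 10010)


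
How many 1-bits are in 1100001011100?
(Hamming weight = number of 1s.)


Counting 1s in 1100001011100

6


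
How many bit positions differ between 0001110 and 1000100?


XOR: 1001010
Count of 1s: 3

3


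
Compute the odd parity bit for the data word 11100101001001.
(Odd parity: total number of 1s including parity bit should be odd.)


Number of 1s in data: 7
Parity bit: 0

0


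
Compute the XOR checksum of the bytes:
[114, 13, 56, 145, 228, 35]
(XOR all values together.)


XOR chain: 114 ^ 13 ^ 56 ^ 145 ^ 228 ^ 35 = 17

17


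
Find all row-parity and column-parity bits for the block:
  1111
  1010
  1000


Row parities: 001
Column parities: 1101

Row P: 001, Col P: 1101, Corner: 1


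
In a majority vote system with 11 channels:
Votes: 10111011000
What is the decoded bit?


Ones: 6 out of 11
Threshold: 6

1 (6/11 voted 1)


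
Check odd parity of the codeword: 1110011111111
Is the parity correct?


Number of 1s: 11

Yes, parity is correct (11 ones)


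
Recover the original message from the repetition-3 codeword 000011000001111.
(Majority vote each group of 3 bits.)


Groups: 000, 011, 000, 001, 111
Majority votes: 01001

01001


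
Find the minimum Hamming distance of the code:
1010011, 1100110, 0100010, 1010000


Comparing all pairs, minimum distance: 2
Can detect 1 errors, correct 0 errors

2


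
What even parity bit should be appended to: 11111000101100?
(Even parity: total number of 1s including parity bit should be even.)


Number of 1s in data: 8
Parity bit: 0

0


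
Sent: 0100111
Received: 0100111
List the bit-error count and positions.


XOR: 0000000

0 errors (received matches sent)


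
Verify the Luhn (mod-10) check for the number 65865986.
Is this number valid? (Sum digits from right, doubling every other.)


Luhn sum = 44
44 mod 10 = 4

Invalid (Luhn sum mod 10 = 4)


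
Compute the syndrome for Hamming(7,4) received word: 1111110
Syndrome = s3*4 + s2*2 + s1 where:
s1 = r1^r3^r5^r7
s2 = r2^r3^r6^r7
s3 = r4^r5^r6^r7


s1=1, s2=1, s3=1

Syndrome = 7 (error at position 7)


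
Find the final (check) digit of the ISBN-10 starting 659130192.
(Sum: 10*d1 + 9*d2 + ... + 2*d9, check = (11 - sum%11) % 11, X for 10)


Weighted sum: 237
237 mod 11 = 6

Check digit: 5


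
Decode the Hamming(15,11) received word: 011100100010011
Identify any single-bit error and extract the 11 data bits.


Syndrome = 8: error at position 8

Data: 10010010011 (corrected bit 8)


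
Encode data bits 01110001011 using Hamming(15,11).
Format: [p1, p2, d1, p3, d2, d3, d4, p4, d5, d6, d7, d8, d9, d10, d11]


Parity bits: p1=1, p2=0, p3=0, p4=1

100011110001011


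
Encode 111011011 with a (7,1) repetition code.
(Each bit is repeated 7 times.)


Each bit -> 7 copies

111111111111111111111000000011111111111111000000011111111111111


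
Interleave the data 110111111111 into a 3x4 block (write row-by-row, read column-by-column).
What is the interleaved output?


Matrix:
  1101
  1111
  1111
Read columns: 111111011111

111111011111


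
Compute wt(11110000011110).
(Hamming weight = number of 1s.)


Counting 1s in 11110000011110

8


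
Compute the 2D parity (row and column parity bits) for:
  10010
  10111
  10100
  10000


Row parities: 0001
Column parities: 00001

Row P: 0001, Col P: 00001, Corner: 1


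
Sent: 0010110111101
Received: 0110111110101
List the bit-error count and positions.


XOR: 0100001001000

3 error(s) at position(s): 1, 6, 9


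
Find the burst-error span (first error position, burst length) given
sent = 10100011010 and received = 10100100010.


XOR: 00000111000

Burst at position 5, length 3


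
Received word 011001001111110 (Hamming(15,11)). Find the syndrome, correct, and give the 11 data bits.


Syndrome = 0: no error detected

Data: 10101111110 (no errors)


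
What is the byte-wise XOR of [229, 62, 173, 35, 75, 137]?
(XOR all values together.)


XOR chain: 229 ^ 62 ^ 173 ^ 35 ^ 75 ^ 137 = 151

151


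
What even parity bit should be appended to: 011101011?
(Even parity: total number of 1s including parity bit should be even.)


Number of 1s in data: 6
Parity bit: 0

0


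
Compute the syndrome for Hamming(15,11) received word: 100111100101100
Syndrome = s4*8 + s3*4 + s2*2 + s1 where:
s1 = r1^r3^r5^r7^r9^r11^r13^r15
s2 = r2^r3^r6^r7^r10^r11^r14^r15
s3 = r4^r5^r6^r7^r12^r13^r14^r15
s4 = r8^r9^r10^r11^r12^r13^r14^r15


s1=0, s2=1, s3=0, s4=1

Syndrome = 10 (error at position 10)


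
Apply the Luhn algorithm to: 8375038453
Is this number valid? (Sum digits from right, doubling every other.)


Luhn sum = 38
38 mod 10 = 8

Invalid (Luhn sum mod 10 = 8)


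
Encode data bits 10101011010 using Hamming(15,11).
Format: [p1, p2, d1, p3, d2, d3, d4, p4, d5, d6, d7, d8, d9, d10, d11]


Parity bits: p1=1, p2=0, p3=1, p4=0

101101001011010


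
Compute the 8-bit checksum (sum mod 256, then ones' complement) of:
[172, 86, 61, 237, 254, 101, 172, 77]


Sum = 1160 mod 256 = 136
Complement = 119

119


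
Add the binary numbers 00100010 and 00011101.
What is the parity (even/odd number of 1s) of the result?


00100010 = 34
00011101 = 29
Sum = 63 = 111111
1s count = 6

even parity (6 ones in 111111)


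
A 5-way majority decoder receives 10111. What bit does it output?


Ones: 4 out of 5
Threshold: 3

1 (4/5 voted 1)


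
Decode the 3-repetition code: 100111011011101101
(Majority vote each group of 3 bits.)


Groups: 100, 111, 011, 011, 101, 101
Majority votes: 011111

011111


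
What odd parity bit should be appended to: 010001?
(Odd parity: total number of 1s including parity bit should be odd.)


Number of 1s in data: 2
Parity bit: 1

1


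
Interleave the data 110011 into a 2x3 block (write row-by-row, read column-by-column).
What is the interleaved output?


Matrix:
  110
  011
Read columns: 101101

101101


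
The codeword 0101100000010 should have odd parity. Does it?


Number of 1s: 4

No, parity error (4 ones)


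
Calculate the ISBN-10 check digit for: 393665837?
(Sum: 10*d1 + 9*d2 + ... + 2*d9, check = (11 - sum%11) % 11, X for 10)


Weighted sum: 293
293 mod 11 = 7

Check digit: 4


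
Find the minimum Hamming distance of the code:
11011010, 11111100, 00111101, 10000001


Comparing all pairs, minimum distance: 3
Can detect 2 errors, correct 1 errors

3


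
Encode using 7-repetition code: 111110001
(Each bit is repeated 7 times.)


Each bit -> 7 copies

111111111111111111111111111111111110000000000000000000001111111


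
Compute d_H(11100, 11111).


XOR: 00011
Count of 1s: 2

2


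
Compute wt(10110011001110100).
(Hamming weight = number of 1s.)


Counting 1s in 10110011001110100

9


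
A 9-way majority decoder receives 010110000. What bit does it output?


Ones: 3 out of 9
Threshold: 5

0 (3/9 voted 1)


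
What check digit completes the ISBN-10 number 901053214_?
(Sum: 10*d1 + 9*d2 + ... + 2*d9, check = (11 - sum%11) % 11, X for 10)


Weighted sum: 162
162 mod 11 = 8

Check digit: 3


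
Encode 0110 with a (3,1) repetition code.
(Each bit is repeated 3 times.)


Each bit -> 3 copies

000111111000


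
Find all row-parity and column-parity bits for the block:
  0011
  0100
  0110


Row parities: 010
Column parities: 0001

Row P: 010, Col P: 0001, Corner: 1


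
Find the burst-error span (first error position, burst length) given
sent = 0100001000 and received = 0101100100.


XOR: 0001101100

Burst at position 3, length 5


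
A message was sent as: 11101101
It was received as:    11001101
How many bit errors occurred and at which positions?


XOR: 00100000

1 error(s) at position(s): 2


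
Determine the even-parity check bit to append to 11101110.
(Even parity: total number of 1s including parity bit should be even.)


Number of 1s in data: 6
Parity bit: 0

0


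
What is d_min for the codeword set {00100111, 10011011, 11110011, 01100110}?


Comparing all pairs, minimum distance: 2
Can detect 1 errors, correct 0 errors

2


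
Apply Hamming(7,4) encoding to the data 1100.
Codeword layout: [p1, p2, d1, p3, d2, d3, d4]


Parity bits: p1=0, p2=1, p3=1

0111100


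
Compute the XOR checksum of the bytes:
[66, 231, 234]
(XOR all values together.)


XOR chain: 66 ^ 231 ^ 234 = 79

79


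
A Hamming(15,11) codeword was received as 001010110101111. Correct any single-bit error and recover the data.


Syndrome = 3: error at position 3

Data: 01010101111 (corrected bit 3)


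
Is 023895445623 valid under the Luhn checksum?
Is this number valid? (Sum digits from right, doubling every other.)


Luhn sum = 56
56 mod 10 = 6

Invalid (Luhn sum mod 10 = 6)


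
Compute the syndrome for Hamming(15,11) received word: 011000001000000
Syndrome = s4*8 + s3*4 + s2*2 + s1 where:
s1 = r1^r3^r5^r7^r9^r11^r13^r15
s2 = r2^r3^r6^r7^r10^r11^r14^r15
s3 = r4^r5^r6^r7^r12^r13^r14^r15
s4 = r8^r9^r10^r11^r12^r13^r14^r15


s1=0, s2=0, s3=0, s4=1

Syndrome = 8 (error at position 8)


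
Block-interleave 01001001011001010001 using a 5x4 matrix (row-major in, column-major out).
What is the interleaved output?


Matrix:
  0100
  1001
  0110
  0101
  0001
Read columns: 01000101100010001011

01000101100010001011


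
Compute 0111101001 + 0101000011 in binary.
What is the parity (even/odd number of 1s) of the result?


0111101001 = 489
0101000011 = 323
Sum = 812 = 1100101100
1s count = 5

odd parity (5 ones in 1100101100)


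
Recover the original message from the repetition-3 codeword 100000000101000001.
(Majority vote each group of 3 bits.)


Groups: 100, 000, 000, 101, 000, 001
Majority votes: 000100

000100


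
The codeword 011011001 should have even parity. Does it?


Number of 1s: 5

No, parity error (5 ones)


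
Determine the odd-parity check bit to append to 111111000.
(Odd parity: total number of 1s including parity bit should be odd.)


Number of 1s in data: 6
Parity bit: 1

1


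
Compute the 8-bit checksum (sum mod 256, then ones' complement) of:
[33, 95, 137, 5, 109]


Sum = 379 mod 256 = 123
Complement = 132

132


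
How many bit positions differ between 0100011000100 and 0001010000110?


XOR: 0101001000010
Count of 1s: 4

4


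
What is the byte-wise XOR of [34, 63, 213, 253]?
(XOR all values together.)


XOR chain: 34 ^ 63 ^ 213 ^ 253 = 53

53


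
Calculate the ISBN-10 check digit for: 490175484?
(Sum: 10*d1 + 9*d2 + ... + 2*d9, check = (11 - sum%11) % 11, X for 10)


Weighted sum: 243
243 mod 11 = 1

Check digit: X


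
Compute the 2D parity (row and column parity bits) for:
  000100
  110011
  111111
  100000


Row parities: 1001
Column parities: 101000

Row P: 1001, Col P: 101000, Corner: 0


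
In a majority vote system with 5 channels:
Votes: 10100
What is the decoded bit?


Ones: 2 out of 5
Threshold: 3

0 (2/5 voted 1)


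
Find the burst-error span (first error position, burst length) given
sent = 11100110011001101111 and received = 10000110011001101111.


XOR: 01100000000000000000

Burst at position 1, length 2


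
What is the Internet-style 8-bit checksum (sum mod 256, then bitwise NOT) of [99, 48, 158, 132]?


Sum = 437 mod 256 = 181
Complement = 74

74


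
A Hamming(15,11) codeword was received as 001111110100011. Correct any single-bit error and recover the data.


Syndrome = 0: no error detected

Data: 11110100011 (no errors)


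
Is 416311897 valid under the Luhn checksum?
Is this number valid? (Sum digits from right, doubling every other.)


Luhn sum = 45
45 mod 10 = 5

Invalid (Luhn sum mod 10 = 5)


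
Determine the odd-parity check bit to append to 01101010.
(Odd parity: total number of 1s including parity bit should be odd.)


Number of 1s in data: 4
Parity bit: 1

1


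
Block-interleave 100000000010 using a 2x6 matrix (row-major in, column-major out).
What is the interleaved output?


Matrix:
  100000
  000010
Read columns: 100000000100

100000000100


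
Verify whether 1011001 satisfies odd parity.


Number of 1s: 4

No, parity error (4 ones)


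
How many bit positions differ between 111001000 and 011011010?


XOR: 100010010
Count of 1s: 3

3


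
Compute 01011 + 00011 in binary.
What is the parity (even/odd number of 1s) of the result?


01011 = 11
00011 = 3
Sum = 14 = 1110
1s count = 3

odd parity (3 ones in 1110)


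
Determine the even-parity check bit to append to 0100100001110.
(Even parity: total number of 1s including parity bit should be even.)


Number of 1s in data: 5
Parity bit: 1

1


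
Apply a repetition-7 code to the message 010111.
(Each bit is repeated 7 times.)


Each bit -> 7 copies

000000011111110000000111111111111111111111


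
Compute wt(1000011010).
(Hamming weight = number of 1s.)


Counting 1s in 1000011010

4


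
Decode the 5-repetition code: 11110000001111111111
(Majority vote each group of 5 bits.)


Groups: 11110, 00000, 11111, 11111
Majority votes: 1011

1011


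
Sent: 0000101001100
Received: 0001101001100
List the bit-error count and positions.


XOR: 0001000000000

1 error(s) at position(s): 3


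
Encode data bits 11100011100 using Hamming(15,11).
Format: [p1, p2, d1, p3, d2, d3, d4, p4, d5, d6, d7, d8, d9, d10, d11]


Parity bits: p1=0, p2=1, p3=0, p4=1

011011010011100


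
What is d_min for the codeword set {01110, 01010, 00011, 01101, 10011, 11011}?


Comparing all pairs, minimum distance: 1
Can detect 0 errors, correct 0 errors

1


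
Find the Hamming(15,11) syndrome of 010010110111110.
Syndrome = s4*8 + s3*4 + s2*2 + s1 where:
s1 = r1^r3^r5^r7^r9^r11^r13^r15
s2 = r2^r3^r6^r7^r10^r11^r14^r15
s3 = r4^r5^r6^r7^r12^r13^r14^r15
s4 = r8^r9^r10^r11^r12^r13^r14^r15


s1=0, s2=1, s3=1, s4=0

Syndrome = 6 (error at position 6)


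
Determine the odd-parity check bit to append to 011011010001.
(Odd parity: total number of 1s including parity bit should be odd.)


Number of 1s in data: 6
Parity bit: 1

1


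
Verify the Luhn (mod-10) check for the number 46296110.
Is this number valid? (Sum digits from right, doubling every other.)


Luhn sum = 33
33 mod 10 = 3

Invalid (Luhn sum mod 10 = 3)


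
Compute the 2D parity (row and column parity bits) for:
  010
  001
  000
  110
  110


Row parities: 11000
Column parities: 011

Row P: 11000, Col P: 011, Corner: 0


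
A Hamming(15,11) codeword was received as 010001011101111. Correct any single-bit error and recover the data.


Syndrome = 15: error at position 15

Data: 00101101110 (corrected bit 15)


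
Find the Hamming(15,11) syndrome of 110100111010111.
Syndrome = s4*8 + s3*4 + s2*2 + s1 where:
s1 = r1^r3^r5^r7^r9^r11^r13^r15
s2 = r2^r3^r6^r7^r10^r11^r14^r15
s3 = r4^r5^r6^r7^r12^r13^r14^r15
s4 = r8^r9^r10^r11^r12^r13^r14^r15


s1=0, s2=1, s3=1, s4=0

Syndrome = 6 (error at position 6)


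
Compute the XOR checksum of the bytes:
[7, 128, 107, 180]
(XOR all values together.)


XOR chain: 7 ^ 128 ^ 107 ^ 180 = 88

88


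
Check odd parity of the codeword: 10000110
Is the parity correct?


Number of 1s: 3

Yes, parity is correct (3 ones)


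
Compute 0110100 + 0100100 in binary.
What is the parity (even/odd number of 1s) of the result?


0110100 = 52
0100100 = 36
Sum = 88 = 1011000
1s count = 3

odd parity (3 ones in 1011000)


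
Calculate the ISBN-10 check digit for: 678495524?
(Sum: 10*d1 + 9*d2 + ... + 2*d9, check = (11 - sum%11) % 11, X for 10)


Weighted sum: 328
328 mod 11 = 9

Check digit: 2


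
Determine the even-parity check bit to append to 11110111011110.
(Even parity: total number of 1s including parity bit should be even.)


Number of 1s in data: 11
Parity bit: 1

1


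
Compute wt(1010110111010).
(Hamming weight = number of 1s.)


Counting 1s in 1010110111010

8


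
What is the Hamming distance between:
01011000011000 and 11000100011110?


XOR: 10011100000110
Count of 1s: 6

6


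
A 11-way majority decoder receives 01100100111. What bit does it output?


Ones: 6 out of 11
Threshold: 6

1 (6/11 voted 1)


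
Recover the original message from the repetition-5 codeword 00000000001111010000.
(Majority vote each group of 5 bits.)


Groups: 00000, 00000, 11110, 10000
Majority votes: 0010

0010


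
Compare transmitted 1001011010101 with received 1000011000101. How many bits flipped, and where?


XOR: 0001000010000

2 error(s) at position(s): 3, 8


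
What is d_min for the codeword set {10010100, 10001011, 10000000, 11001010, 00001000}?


Comparing all pairs, minimum distance: 2
Can detect 1 errors, correct 0 errors

2


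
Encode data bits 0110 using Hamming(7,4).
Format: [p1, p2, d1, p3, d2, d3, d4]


Parity bits: p1=1, p2=1, p3=0

1100110


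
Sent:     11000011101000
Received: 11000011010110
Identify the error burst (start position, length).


XOR: 00000000111110

Burst at position 8, length 5


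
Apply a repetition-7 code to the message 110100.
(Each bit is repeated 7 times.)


Each bit -> 7 copies

111111111111110000000111111100000000000000


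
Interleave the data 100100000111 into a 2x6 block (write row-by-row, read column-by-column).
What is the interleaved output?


Matrix:
  100100
  000111
Read columns: 100000110101

100000110101


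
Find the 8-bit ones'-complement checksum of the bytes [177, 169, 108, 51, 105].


Sum = 610 mod 256 = 98
Complement = 157

157


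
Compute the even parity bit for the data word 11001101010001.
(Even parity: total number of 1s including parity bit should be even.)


Number of 1s in data: 7
Parity bit: 1

1


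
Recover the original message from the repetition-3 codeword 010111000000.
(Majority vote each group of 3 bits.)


Groups: 010, 111, 000, 000
Majority votes: 0100

0100


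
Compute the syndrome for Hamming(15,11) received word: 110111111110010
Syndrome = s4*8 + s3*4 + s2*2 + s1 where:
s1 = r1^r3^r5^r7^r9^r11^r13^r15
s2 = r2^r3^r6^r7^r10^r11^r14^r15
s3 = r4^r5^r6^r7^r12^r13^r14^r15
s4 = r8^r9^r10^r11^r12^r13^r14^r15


s1=1, s2=0, s3=1, s4=1

Syndrome = 13 (error at position 13)


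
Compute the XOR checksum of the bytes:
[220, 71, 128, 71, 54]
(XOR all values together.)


XOR chain: 220 ^ 71 ^ 128 ^ 71 ^ 54 = 106

106


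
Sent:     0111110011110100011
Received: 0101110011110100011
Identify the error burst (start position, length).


XOR: 0010000000000000000

Burst at position 2, length 1


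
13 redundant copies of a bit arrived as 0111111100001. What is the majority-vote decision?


Ones: 8 out of 13
Threshold: 7

1 (8/13 voted 1)


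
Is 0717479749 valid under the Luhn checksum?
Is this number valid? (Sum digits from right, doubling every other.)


Luhn sum = 64
64 mod 10 = 4

Invalid (Luhn sum mod 10 = 4)


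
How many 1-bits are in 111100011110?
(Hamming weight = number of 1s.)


Counting 1s in 111100011110

8


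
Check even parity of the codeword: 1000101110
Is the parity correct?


Number of 1s: 5

No, parity error (5 ones)


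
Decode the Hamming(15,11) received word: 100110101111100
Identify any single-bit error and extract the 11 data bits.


Syndrome = 14: error at position 14

Data: 01011111110 (corrected bit 14)


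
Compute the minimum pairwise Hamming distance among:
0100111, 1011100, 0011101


Comparing all pairs, minimum distance: 2
Can detect 1 errors, correct 0 errors

2


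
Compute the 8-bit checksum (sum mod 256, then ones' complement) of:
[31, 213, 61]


Sum = 305 mod 256 = 49
Complement = 206

206


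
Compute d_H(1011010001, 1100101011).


XOR: 0111111010
Count of 1s: 7

7


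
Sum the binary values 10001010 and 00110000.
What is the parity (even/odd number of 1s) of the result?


10001010 = 138
00110000 = 48
Sum = 186 = 10111010
1s count = 5

odd parity (5 ones in 10111010)


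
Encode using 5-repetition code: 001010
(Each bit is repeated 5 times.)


Each bit -> 5 copies

000000000011111000001111100000


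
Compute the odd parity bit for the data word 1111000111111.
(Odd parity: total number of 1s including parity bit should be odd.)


Number of 1s in data: 10
Parity bit: 1

1


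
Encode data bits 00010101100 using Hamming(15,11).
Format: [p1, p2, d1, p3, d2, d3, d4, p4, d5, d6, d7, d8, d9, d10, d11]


Parity bits: p1=0, p2=0, p3=1, p4=1

000100110101100


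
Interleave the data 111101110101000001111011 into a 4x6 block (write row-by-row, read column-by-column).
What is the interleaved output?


Matrix:
  111101
  110101
  000001
  111011
Read columns: 110111011001110000011111

110111011001110000011111


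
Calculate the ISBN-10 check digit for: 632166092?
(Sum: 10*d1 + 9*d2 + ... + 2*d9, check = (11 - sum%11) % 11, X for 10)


Weighted sum: 207
207 mod 11 = 9

Check digit: 2


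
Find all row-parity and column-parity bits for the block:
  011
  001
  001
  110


Row parities: 0110
Column parities: 101

Row P: 0110, Col P: 101, Corner: 0


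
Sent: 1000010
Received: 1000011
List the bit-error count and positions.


XOR: 0000001

1 error(s) at position(s): 6


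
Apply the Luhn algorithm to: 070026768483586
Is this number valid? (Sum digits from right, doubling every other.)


Luhn sum = 68
68 mod 10 = 8

Invalid (Luhn sum mod 10 = 8)


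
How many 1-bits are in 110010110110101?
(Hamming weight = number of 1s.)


Counting 1s in 110010110110101

9


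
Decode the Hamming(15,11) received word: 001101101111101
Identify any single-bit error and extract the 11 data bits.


Syndrome = 0: no error detected

Data: 10111111101 (no errors)


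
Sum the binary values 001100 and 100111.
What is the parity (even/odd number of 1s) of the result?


001100 = 12
100111 = 39
Sum = 51 = 110011
1s count = 4

even parity (4 ones in 110011)


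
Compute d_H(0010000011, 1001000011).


XOR: 1011000000
Count of 1s: 3

3


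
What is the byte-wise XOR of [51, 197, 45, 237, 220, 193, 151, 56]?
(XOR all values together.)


XOR chain: 51 ^ 197 ^ 45 ^ 237 ^ 220 ^ 193 ^ 151 ^ 56 = 132

132


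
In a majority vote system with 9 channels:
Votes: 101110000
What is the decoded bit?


Ones: 4 out of 9
Threshold: 5

0 (4/9 voted 1)


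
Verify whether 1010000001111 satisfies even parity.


Number of 1s: 6

Yes, parity is correct (6 ones)


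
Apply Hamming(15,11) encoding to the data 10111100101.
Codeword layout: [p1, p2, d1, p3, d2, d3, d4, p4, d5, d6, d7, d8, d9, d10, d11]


Parity bits: p1=1, p2=1, p3=0, p4=0

111001101100101


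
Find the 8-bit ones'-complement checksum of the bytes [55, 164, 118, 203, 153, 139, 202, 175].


Sum = 1209 mod 256 = 185
Complement = 70

70


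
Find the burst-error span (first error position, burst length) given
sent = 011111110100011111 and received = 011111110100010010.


XOR: 000000000000001101

Burst at position 14, length 4


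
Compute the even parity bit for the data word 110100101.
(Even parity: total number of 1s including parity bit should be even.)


Number of 1s in data: 5
Parity bit: 1

1


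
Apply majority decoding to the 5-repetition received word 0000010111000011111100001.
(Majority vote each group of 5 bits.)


Groups: 00000, 10111, 00001, 11111, 00001
Majority votes: 01010

01010


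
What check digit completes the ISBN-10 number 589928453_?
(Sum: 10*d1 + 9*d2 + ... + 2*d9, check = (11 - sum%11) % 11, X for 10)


Weighted sum: 346
346 mod 11 = 5

Check digit: 6


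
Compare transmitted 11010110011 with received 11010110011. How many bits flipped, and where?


XOR: 00000000000

0 errors (received matches sent)


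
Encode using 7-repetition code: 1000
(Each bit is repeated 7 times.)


Each bit -> 7 copies

1111111000000000000000000000


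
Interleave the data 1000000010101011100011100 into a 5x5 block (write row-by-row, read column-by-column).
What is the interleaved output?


Matrix:
  10000
  00010
  10101
  11000
  11100
Read columns: 1011100011001010100000100

1011100011001010100000100


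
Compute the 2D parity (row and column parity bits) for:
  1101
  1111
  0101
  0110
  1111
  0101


Row parities: 100000
Column parities: 1011

Row P: 100000, Col P: 1011, Corner: 1


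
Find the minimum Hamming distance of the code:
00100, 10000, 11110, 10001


Comparing all pairs, minimum distance: 1
Can detect 0 errors, correct 0 errors

1


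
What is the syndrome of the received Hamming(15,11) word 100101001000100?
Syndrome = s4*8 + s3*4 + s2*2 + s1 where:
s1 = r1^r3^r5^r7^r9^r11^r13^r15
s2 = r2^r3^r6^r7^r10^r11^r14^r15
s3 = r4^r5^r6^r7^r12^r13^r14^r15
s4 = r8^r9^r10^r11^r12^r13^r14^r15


s1=1, s2=1, s3=1, s4=0

Syndrome = 7 (error at position 7)


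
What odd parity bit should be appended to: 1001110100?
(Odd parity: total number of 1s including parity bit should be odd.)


Number of 1s in data: 5
Parity bit: 0

0


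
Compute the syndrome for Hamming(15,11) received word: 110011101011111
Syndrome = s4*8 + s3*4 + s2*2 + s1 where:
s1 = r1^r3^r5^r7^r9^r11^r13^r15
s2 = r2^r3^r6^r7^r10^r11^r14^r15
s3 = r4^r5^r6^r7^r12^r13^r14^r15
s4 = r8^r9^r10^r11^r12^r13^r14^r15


s1=1, s2=0, s3=1, s4=0

Syndrome = 5 (error at position 5)


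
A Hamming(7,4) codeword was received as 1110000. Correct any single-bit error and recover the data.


Syndrome = 0: no error detected

Data: 1000 (no errors)


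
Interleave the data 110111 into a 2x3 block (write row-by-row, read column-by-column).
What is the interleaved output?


Matrix:
  110
  111
Read columns: 111101

111101


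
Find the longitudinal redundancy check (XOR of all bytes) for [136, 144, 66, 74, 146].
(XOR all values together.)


XOR chain: 136 ^ 144 ^ 66 ^ 74 ^ 146 = 130

130


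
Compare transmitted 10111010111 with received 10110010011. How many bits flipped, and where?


XOR: 00001000100

2 error(s) at position(s): 4, 8


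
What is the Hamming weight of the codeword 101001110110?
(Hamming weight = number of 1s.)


Counting 1s in 101001110110

7


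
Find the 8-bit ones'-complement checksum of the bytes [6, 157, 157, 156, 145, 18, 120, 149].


Sum = 908 mod 256 = 140
Complement = 115

115


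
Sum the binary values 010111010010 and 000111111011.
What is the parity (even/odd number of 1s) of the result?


010111010010 = 1490
000111111011 = 507
Sum = 1997 = 11111001101
1s count = 8

even parity (8 ones in 11111001101)


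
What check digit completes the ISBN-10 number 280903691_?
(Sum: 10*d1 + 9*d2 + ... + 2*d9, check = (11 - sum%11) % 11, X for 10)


Weighted sum: 223
223 mod 11 = 3

Check digit: 8


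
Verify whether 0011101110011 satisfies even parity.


Number of 1s: 8

Yes, parity is correct (8 ones)


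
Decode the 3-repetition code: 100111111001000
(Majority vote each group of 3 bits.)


Groups: 100, 111, 111, 001, 000
Majority votes: 01100

01100


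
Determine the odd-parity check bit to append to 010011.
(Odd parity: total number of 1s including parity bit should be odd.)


Number of 1s in data: 3
Parity bit: 0

0


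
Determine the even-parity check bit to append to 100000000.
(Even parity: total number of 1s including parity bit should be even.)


Number of 1s in data: 1
Parity bit: 1

1


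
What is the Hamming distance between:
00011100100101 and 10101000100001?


XOR: 10110100000100
Count of 1s: 5

5


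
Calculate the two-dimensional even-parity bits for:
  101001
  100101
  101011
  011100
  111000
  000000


Row parities: 110110
Column parities: 000011

Row P: 110110, Col P: 000011, Corner: 0


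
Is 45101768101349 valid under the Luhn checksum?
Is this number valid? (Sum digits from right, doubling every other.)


Luhn sum = 59
59 mod 10 = 9

Invalid (Luhn sum mod 10 = 9)


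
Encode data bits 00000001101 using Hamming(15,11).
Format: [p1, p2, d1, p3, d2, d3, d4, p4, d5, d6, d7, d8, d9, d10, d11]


Parity bits: p1=0, p2=1, p3=1, p4=1

010100010001101


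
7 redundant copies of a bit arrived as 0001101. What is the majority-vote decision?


Ones: 3 out of 7
Threshold: 4

0 (3/7 voted 1)


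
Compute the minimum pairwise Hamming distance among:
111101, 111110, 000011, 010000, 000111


Comparing all pairs, minimum distance: 1
Can detect 0 errors, correct 0 errors

1


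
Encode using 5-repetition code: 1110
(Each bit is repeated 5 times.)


Each bit -> 5 copies

11111111111111100000


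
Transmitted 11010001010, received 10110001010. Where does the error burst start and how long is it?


XOR: 01100000000

Burst at position 1, length 2


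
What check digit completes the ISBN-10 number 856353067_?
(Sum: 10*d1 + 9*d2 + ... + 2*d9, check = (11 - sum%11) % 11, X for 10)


Weighted sum: 271
271 mod 11 = 7

Check digit: 4


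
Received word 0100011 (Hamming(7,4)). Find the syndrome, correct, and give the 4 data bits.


Syndrome = 3: error at position 3

Data: 1011 (corrected bit 3)


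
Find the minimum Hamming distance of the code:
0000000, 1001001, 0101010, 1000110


Comparing all pairs, minimum distance: 3
Can detect 2 errors, correct 1 errors

3


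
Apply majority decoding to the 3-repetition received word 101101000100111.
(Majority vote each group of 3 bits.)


Groups: 101, 101, 000, 100, 111
Majority votes: 11001

11001


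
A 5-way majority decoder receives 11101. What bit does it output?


Ones: 4 out of 5
Threshold: 3

1 (4/5 voted 1)


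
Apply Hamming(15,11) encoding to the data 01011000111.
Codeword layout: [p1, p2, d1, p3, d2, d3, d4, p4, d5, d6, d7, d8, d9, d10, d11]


Parity bits: p1=1, p2=1, p3=1, p4=0

110110101000111


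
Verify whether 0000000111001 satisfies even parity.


Number of 1s: 4

Yes, parity is correct (4 ones)


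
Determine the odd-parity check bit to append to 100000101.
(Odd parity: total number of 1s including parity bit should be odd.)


Number of 1s in data: 3
Parity bit: 0

0


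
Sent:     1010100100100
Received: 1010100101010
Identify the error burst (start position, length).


XOR: 0000000001110

Burst at position 9, length 3


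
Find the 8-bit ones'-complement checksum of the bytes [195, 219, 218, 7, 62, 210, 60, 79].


Sum = 1050 mod 256 = 26
Complement = 229

229


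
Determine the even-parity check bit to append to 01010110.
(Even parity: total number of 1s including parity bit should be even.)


Number of 1s in data: 4
Parity bit: 0

0


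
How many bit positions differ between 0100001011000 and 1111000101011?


XOR: 1011001110011
Count of 1s: 8

8


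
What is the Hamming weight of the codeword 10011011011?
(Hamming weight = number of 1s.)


Counting 1s in 10011011011

7


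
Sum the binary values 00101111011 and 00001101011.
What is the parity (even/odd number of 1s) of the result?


00101111011 = 379
00001101011 = 107
Sum = 486 = 111100110
1s count = 6

even parity (6 ones in 111100110)


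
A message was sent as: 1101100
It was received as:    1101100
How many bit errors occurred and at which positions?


XOR: 0000000

0 errors (received matches sent)


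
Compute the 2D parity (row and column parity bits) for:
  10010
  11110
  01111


Row parities: 000
Column parities: 00011

Row P: 000, Col P: 00011, Corner: 0


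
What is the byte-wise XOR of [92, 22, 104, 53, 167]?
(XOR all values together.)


XOR chain: 92 ^ 22 ^ 104 ^ 53 ^ 167 = 176

176


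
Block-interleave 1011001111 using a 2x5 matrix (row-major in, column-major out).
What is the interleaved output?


Matrix:
  10110
  01111
Read columns: 1001111101

1001111101


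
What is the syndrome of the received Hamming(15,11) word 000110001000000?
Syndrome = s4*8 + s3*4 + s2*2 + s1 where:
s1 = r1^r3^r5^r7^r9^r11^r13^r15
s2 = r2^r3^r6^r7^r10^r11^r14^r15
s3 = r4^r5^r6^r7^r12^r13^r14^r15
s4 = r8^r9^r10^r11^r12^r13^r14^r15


s1=0, s2=0, s3=0, s4=1

Syndrome = 8 (error at position 8)


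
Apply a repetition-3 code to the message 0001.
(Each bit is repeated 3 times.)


Each bit -> 3 copies

000000000111


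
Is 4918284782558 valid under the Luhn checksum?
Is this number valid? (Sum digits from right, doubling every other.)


Luhn sum = 65
65 mod 10 = 5

Invalid (Luhn sum mod 10 = 5)


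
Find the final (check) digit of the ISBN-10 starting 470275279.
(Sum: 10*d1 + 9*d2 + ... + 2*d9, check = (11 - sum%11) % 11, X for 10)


Weighted sum: 231
231 mod 11 = 0

Check digit: 0


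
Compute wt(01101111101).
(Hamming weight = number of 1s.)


Counting 1s in 01101111101

8


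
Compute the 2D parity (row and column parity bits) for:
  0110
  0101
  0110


Row parities: 000
Column parities: 0101

Row P: 000, Col P: 0101, Corner: 0


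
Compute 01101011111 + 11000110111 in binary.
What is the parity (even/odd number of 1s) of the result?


01101011111 = 863
11000110111 = 1591
Sum = 2454 = 100110010110
1s count = 6

even parity (6 ones in 100110010110)


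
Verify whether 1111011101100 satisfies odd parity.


Number of 1s: 9

Yes, parity is correct (9 ones)


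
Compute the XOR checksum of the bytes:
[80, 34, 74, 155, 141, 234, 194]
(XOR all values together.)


XOR chain: 80 ^ 34 ^ 74 ^ 155 ^ 141 ^ 234 ^ 194 = 6

6


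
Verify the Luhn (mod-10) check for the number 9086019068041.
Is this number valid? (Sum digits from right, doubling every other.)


Luhn sum = 53
53 mod 10 = 3

Invalid (Luhn sum mod 10 = 3)


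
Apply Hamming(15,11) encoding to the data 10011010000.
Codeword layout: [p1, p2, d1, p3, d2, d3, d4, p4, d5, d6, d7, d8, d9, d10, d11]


Parity bits: p1=0, p2=1, p3=1, p4=0

011100101010000


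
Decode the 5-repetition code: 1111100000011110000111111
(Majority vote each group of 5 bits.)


Groups: 11111, 00000, 01111, 00001, 11111
Majority votes: 10101

10101


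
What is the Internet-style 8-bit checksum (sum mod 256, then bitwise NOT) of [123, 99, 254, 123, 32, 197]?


Sum = 828 mod 256 = 60
Complement = 195

195


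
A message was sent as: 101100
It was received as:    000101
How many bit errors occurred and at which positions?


XOR: 101001

3 error(s) at position(s): 0, 2, 5


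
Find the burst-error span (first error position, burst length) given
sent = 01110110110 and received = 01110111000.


XOR: 00000001110

Burst at position 7, length 3


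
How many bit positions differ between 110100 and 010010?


XOR: 100110
Count of 1s: 3

3


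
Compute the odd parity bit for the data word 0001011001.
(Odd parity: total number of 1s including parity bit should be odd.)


Number of 1s in data: 4
Parity bit: 1

1


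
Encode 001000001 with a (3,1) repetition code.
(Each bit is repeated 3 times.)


Each bit -> 3 copies

000000111000000000000000111


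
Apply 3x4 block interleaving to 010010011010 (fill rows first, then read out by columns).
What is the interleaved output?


Matrix:
  0100
  1001
  1010
Read columns: 011100001010

011100001010


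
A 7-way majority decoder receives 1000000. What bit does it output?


Ones: 1 out of 7
Threshold: 4

0 (1/7 voted 1)


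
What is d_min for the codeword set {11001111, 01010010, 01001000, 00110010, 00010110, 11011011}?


Comparing all pairs, minimum distance: 2
Can detect 1 errors, correct 0 errors

2


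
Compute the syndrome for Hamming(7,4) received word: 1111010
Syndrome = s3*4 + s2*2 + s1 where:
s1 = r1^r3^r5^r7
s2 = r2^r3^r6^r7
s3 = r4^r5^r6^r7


s1=0, s2=1, s3=0

Syndrome = 2 (error at position 2)


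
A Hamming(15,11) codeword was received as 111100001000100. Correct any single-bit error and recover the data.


Syndrome = 0: no error detected

Data: 10001000100 (no errors)


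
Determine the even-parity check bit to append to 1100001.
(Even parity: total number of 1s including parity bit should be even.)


Number of 1s in data: 3
Parity bit: 1

1


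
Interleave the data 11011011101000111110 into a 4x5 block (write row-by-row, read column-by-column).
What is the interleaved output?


Matrix:
  11011
  01110
  10001
  11110
Read columns: 10111101010111011010

10111101010111011010


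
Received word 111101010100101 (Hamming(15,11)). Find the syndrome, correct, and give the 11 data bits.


Syndrome = 2: error at position 2

Data: 10100100101 (corrected bit 2)


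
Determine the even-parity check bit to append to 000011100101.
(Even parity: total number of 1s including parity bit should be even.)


Number of 1s in data: 5
Parity bit: 1

1


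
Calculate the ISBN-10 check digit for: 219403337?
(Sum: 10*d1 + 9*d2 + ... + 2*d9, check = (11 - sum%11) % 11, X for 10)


Weighted sum: 179
179 mod 11 = 3

Check digit: 8


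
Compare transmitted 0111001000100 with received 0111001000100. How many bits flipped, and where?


XOR: 0000000000000

0 errors (received matches sent)


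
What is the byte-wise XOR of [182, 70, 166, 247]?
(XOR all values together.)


XOR chain: 182 ^ 70 ^ 166 ^ 247 = 161

161
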